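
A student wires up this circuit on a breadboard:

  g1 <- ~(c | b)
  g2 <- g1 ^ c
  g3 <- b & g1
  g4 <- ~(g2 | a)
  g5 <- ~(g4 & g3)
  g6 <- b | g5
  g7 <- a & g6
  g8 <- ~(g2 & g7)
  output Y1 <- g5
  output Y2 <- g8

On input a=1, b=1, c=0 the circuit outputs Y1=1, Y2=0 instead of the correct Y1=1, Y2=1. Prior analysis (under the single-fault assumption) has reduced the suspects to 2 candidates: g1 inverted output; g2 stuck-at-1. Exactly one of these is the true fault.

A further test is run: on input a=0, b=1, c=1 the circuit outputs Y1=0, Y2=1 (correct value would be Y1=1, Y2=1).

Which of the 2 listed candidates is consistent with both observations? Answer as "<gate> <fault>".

g1 inverted output

Evaluate each candidate on input a=0, b=1, c=1:
  g1 inverted output: g1=1 [inverted output], g2=0, g3=1, g4=1, g5=0, g6=1, g7=0, g8=1 → Y1=0, Y2=1 — matches
  g2 stuck-at-1: g1=0, g2=1 [stuck-at-1], g3=0, g4=0, g5=1, g6=1, g7=0, g8=1 → Y1=1, Y2=1 — eliminated
Only g1 inverted output reproduces the observed Y1=0, Y2=1.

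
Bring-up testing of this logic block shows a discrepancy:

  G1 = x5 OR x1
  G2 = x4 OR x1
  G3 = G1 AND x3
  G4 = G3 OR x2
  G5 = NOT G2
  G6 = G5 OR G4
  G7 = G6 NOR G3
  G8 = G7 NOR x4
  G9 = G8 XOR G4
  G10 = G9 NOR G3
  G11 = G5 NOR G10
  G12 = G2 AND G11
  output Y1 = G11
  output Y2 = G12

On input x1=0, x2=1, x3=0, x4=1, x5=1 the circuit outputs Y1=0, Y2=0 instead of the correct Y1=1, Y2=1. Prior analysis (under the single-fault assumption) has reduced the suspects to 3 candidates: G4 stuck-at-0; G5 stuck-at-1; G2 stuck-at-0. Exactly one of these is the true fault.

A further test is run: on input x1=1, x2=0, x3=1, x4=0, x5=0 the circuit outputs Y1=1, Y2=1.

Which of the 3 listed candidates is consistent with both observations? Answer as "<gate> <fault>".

Evaluate each candidate on input x1=1, x2=0, x3=1, x4=0, x5=0:
  G4 stuck-at-0: G1=1, G2=1, G3=1, G4=0 [stuck-at-0], G5=0, G6=0, G7=0, G8=1, G9=1, G10=0, G11=1, G12=1 → Y1=1, Y2=1 — matches
  G5 stuck-at-1: G1=1, G2=1, G3=1, G4=1, G5=1 [stuck-at-1], G6=1, G7=0, G8=1, G9=0, G10=0, G11=0, G12=0 → Y1=0, Y2=0 — eliminated
  G2 stuck-at-0: G1=1, G2=0 [stuck-at-0], G3=1, G4=1, G5=1, G6=1, G7=0, G8=1, G9=0, G10=0, G11=0, G12=0 → Y1=0, Y2=0 — eliminated
Only G4 stuck-at-0 reproduces the observed Y1=1, Y2=1.

G4 stuck-at-0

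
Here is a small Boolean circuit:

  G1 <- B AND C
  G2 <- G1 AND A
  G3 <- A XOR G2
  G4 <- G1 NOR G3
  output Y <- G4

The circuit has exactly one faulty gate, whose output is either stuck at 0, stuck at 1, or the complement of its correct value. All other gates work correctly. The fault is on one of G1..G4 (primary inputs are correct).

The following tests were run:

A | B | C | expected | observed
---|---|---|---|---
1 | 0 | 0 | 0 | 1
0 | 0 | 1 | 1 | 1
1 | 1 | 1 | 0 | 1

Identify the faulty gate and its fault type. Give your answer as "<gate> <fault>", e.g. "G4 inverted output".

G4 stuck-at-1

Fault-free values for test 1 (A=1, B=0, C=0): G1=0, G2=0, G3=1, G4=0, giving Y=0. Observed 1.
Test 1: faults giving observed 1 are {G2 stuck-at-1, G2 inverted output, G3 stuck-at-0, G3 inverted output, G4 stuck-at-1, G4 inverted output}.
Test 2 (A=0, B=0, C=1): fault-free G1=0, G2=0, G3=0, G4=1 → 1; observed 1. Eliminates G2 stuck-at-1, G2 inverted output, G3 inverted output, G4 inverted output.
Test 3 (A=1, B=1, C=1): fault-free G1=1, G2=1, G3=0, G4=0 → 0; observed 1. Eliminates G3 stuck-at-0.
Only G4 stuck-at-1 is consistent with every test.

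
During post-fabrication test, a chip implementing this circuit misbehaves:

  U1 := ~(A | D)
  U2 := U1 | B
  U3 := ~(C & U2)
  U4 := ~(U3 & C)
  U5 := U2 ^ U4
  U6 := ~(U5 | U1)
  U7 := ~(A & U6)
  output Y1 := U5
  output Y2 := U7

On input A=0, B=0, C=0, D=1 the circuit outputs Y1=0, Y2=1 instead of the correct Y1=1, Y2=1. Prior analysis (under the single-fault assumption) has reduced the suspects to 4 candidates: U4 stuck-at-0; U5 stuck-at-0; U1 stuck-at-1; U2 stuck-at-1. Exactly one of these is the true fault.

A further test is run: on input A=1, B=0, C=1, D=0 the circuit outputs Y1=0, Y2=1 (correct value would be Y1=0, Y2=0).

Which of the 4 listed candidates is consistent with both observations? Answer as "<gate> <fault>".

Evaluate each candidate on input A=1, B=0, C=1, D=0:
  U4 stuck-at-0: U1=0, U2=0, U3=1, U4=0 [stuck-at-0], U5=0, U6=1, U7=0 → Y1=0, Y2=0 — eliminated
  U5 stuck-at-0: U1=0, U2=0, U3=1, U4=0, U5=0 [stuck-at-0], U6=1, U7=0 → Y1=0, Y2=0 — eliminated
  U1 stuck-at-1: U1=1 [stuck-at-1], U2=1, U3=0, U4=1, U5=0, U6=0, U7=1 → Y1=0, Y2=1 — matches
  U2 stuck-at-1: U1=0, U2=1 [stuck-at-1], U3=0, U4=1, U5=0, U6=1, U7=0 → Y1=0, Y2=0 — eliminated
Only U1 stuck-at-1 reproduces the observed Y1=0, Y2=1.

U1 stuck-at-1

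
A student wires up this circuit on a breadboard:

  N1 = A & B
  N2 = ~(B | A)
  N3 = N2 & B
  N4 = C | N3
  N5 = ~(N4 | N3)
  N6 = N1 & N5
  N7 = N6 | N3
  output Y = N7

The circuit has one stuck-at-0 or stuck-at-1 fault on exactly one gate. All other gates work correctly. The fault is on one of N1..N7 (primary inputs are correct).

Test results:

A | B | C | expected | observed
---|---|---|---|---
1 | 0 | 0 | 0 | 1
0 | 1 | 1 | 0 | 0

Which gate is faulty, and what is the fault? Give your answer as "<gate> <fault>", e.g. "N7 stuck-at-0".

Fault-free values for test 1 (A=1, B=0, C=0): N1=0, N2=0, N3=0, N4=0, N5=1, N6=0, N7=0, giving Y=0. Observed 1.
Test 1: faults giving observed 1 are {N1 stuck-at-1, N3 stuck-at-1, N6 stuck-at-1, N7 stuck-at-1}.
Test 2 (A=0, B=1, C=1): fault-free N1=0, N2=0, N3=0, N4=1, N5=0, N6=0, N7=0 → 0; observed 0. Eliminates N3 stuck-at-1, N6 stuck-at-1, N7 stuck-at-1.
Only N1 stuck-at-1 is consistent with every test.

N1 stuck-at-1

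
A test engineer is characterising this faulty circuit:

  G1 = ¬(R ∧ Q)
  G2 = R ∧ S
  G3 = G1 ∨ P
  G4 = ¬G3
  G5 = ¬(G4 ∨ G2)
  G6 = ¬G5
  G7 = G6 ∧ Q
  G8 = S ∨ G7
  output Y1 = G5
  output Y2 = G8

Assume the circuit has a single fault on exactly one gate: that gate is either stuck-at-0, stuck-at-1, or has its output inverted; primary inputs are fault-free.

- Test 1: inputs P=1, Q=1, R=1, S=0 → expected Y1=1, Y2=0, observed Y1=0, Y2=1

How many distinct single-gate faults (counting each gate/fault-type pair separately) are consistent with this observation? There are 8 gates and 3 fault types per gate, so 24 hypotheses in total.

Fault-free: G1=0, G2=0, G3=1, G4=0, G5=1, G6=0, G7=0, G8=0 → Y1=1, Y2=0. Observed Y1=0, Y2=1.
  G1: none of the 3 fault types match ✗
  G2: stuck-at-1, inverted output ✓; others ✗
  G3: stuck-at-0, inverted output ✓; others ✗
  G4: stuck-at-1, inverted output ✓; others ✗
  G5: stuck-at-0, inverted output ✓; others ✗
  G6: none of the 3 fault types match ✗
  G7: none of the 3 fault types match ✗
  G8: none of the 3 fault types match ✗
Consistent faults: {G2 stuck-at-1, G2 inverted output, G3 stuck-at-0, G3 inverted output, G4 stuck-at-1, G4 inverted output, G5 stuck-at-0, G5 inverted output} — 8 in all.

8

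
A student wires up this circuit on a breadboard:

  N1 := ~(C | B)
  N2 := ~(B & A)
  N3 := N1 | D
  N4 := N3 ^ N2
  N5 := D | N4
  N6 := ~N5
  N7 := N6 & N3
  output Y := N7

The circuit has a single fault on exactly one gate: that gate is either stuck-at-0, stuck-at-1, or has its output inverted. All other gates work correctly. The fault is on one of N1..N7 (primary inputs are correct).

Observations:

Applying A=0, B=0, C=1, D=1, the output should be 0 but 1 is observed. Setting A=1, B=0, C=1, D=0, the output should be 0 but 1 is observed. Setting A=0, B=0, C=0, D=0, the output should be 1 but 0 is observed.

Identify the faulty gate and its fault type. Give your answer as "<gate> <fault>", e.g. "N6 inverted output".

Fault-free values for test 1 (A=0, B=0, C=1, D=1): N1=0, N2=1, N3=1, N4=0, N5=1, N6=0, N7=0, giving Y=0. Observed 1.
Test 1: faults giving observed 1 are {N5 stuck-at-0, N5 inverted output, N6 stuck-at-1, N6 inverted output, N7 stuck-at-1, N7 inverted output}.
Test 2 (A=1, B=0, C=1, D=0): fault-free N1=0, N2=1, N3=0, N4=1, N5=1, N6=0, N7=0 → 0; observed 1. Eliminates N5 stuck-at-0, N5 inverted output, N6 stuck-at-1, N6 inverted output.
Test 3 (A=0, B=0, C=0, D=0): fault-free N1=1, N2=1, N3=1, N4=0, N5=0, N6=1, N7=1 → 1; observed 0. Eliminates N7 stuck-at-1.
Only N7 inverted output is consistent with every test.

N7 inverted output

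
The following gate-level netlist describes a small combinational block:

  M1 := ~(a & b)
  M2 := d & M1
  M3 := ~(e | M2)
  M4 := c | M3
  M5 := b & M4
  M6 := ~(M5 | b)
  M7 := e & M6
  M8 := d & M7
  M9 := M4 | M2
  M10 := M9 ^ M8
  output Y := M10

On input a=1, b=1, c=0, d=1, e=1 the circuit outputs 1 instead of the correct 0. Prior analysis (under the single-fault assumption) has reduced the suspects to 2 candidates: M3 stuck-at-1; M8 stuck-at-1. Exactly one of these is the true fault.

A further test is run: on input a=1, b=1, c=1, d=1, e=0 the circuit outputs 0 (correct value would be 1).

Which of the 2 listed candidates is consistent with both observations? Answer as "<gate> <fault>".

M8 stuck-at-1

Evaluate each candidate on input a=1, b=1, c=1, d=1, e=0:
  M3 stuck-at-1: M1=0, M2=0, M3=1 [stuck-at-1], M4=1, M5=1, M6=0, M7=0, M8=0, M9=1, M10=1 → 1 — eliminated
  M8 stuck-at-1: M1=0, M2=0, M3=1, M4=1, M5=1, M6=0, M7=0, M8=1 [stuck-at-1], M9=1, M10=0 → 0 — matches
Only M8 stuck-at-1 reproduces the observed 0.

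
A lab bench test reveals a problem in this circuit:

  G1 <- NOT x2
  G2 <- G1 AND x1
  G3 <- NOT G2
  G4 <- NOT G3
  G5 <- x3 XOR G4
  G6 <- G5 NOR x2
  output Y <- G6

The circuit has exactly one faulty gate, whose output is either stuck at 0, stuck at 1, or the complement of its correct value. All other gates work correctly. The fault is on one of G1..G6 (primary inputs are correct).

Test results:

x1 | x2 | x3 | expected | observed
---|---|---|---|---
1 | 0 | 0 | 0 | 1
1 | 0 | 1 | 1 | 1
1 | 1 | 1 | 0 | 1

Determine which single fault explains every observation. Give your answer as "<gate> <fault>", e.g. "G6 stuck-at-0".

G6 stuck-at-1

Fault-free values for test 1 (x1=1, x2=0, x3=0): G1=1, G2=1, G3=0, G4=1, G5=1, G6=0, giving Y=0. Observed 1.
Test 1: faults giving observed 1 are {G1 stuck-at-0, G1 inverted output, G2 stuck-at-0, G2 inverted output, G3 stuck-at-1, G3 inverted output, G4 stuck-at-0, G4 inverted output, G5 stuck-at-0, G5 inverted output, G6 stuck-at-1, G6 inverted output}.
Test 2 (x1=1, x2=0, x3=1): fault-free G1=1, G2=1, G3=0, G4=1, G5=0, G6=1 → 1; observed 1. Eliminates G1 stuck-at-0, G1 inverted output, G2 stuck-at-0, G2 inverted output, G3 stuck-at-1, G3 inverted output, G4 stuck-at-0, G4 inverted output, G5 inverted output, G6 inverted output.
Test 3 (x1=1, x2=1, x3=1): fault-free G1=0, G2=0, G3=1, G4=0, G5=1, G6=0 → 0; observed 1. Eliminates G5 stuck-at-0.
Only G6 stuck-at-1 is consistent with every test.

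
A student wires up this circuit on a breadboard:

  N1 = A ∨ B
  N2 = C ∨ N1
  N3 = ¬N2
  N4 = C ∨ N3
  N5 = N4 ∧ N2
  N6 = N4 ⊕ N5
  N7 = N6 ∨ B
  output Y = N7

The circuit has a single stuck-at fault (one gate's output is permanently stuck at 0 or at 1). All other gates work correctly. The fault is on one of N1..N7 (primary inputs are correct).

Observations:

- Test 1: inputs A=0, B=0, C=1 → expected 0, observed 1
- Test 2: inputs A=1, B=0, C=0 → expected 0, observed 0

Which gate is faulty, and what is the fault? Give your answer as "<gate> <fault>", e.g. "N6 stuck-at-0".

Fault-free values for test 1 (A=0, B=0, C=1): N1=0, N2=1, N3=0, N4=1, N5=1, N6=0, N7=0, giving Y=0. Observed 1.
Test 1: faults giving observed 1 are {N2 stuck-at-0, N5 stuck-at-0, N6 stuck-at-1, N7 stuck-at-1}.
Test 2 (A=1, B=0, C=0): fault-free N1=1, N2=1, N3=0, N4=0, N5=0, N6=0, N7=0 → 0; observed 0. Eliminates N2 stuck-at-0, N6 stuck-at-1, N7 stuck-at-1.
Only N5 stuck-at-0 is consistent with every test.

N5 stuck-at-0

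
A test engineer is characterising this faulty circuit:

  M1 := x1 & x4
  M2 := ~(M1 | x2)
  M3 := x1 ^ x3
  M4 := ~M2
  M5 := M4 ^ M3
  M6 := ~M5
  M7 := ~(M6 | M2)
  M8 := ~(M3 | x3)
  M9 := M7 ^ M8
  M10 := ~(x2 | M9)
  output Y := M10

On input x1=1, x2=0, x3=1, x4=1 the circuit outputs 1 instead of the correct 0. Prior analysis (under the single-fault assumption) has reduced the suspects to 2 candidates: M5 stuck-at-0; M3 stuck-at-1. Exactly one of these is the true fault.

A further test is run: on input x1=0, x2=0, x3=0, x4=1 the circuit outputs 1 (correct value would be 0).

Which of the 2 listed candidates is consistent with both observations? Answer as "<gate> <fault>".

Evaluate each candidate on input x1=0, x2=0, x3=0, x4=1:
  M5 stuck-at-0: M1=0, M2=1, M3=0, M4=0, M5=0 [stuck-at-0], M6=1, M7=0, M8=1, M9=1, M10=0 → 0 — eliminated
  M3 stuck-at-1: M1=0, M2=1, M3=1 [stuck-at-1], M4=0, M5=1, M6=0, M7=0, M8=0, M9=0, M10=1 → 1 — matches
Only M3 stuck-at-1 reproduces the observed 1.

M3 stuck-at-1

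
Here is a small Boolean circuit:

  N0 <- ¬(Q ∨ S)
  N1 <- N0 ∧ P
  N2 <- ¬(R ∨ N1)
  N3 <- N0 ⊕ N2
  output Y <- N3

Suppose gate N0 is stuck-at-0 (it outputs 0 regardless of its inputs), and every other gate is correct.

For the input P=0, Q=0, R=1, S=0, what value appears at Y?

Propagate with N0 forced: N0=0 [stuck-at-0], N1=0, N2=0, N3=0.
So Y = 0. (Without the fault it would be 1.)

0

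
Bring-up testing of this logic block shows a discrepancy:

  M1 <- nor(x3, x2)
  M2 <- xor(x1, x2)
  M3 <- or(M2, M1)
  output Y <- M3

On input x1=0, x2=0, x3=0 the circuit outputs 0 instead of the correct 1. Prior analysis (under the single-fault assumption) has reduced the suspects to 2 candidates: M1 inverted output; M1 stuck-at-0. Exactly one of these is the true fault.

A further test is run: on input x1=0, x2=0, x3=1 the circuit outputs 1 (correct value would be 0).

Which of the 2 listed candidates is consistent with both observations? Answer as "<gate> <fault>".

Evaluate each candidate on input x1=0, x2=0, x3=1:
  M1 inverted output: M1=1 [inverted output], M2=0, M3=1 → 1 — matches
  M1 stuck-at-0: M1=0 [stuck-at-0], M2=0, M3=0 → 0 — eliminated
Only M1 inverted output reproduces the observed 1.

M1 inverted output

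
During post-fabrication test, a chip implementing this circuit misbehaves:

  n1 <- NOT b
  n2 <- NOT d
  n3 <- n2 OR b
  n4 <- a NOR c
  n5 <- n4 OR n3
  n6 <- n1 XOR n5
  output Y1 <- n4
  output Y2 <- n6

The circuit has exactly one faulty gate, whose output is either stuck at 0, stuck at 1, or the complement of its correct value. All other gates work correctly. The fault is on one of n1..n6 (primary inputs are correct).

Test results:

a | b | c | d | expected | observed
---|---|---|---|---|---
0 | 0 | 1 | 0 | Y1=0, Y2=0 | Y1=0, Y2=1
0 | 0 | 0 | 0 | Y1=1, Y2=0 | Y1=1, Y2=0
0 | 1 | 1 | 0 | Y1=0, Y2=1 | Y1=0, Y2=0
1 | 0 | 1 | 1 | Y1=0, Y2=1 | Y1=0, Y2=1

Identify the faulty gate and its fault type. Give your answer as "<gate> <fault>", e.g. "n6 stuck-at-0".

n3 stuck-at-0

Fault-free values for test 1 (a=0, b=0, c=1, d=0): n1=1, n2=1, n3=1, n4=0, n5=1, n6=0, giving Y1=0, Y2=0. Observed Y1=0, Y2=1.
Test 1: faults giving observed Y1=0, Y2=1 are {n1 stuck-at-0, n1 inverted output, n2 stuck-at-0, n2 inverted output, n3 stuck-at-0, n3 inverted output, n5 stuck-at-0, n5 inverted output, n6 stuck-at-1, n6 inverted output}.
Test 2 (a=0, b=0, c=0, d=0): fault-free n1=1, n2=1, n3=1, n4=1, n5=1, n6=0 → Y1=1, Y2=0; observed Y1=1, Y2=0. Eliminates n1 stuck-at-0, n1 inverted output, n5 stuck-at-0, n5 inverted output, n6 stuck-at-1, n6 inverted output.
Test 3 (a=0, b=1, c=1, d=0): fault-free n1=0, n2=1, n3=1, n4=0, n5=1, n6=1 → Y1=0, Y2=1; observed Y1=0, Y2=0. Eliminates n2 stuck-at-0, n2 inverted output.
Test 4 (a=1, b=0, c=1, d=1): fault-free n1=1, n2=0, n3=0, n4=0, n5=0, n6=1 → Y1=0, Y2=1; observed Y1=0, Y2=1. Eliminates n3 inverted output.
Only n3 stuck-at-0 is consistent with every test.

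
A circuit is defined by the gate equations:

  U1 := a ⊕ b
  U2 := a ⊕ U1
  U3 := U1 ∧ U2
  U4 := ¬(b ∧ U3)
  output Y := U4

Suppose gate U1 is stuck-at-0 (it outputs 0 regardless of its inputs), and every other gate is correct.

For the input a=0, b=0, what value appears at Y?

1

Propagate with U1 forced: U1=0 [stuck-at-0], U2=0, U3=0, U4=1.
So Y = 1. (Same as the fault-free value — the fault is masked on this input.)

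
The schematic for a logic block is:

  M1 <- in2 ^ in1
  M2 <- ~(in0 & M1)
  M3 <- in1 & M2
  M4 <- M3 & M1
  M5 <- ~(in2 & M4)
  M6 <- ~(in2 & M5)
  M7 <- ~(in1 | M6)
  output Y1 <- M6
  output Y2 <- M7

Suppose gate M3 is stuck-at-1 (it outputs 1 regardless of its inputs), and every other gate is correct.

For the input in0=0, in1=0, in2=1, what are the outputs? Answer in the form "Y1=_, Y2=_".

Propagate with M3 forced: M1=1, M2=1, M3=1 [stuck-at-1], M4=1, M5=0, M6=1, M7=0.
So the outputs are Y1=1, Y2=0. (Without the fault they would be Y1=0, Y2=1.)

Y1=1, Y2=0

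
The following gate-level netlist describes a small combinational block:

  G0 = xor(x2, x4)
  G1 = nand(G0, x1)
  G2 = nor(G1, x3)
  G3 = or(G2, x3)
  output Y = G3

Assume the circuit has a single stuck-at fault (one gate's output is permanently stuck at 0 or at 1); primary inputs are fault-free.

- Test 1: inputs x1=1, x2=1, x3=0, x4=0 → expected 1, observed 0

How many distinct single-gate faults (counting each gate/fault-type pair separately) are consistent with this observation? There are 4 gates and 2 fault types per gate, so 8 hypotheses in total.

4

Fault-free: G0=1, G1=0, G2=1, G3=1 → 1. Observed 0.
  G0 stuck-at-0: output 0 ✓
  G0 stuck-at-1: output 1 ✗
  G1 stuck-at-0: output 1 ✗
  G1 stuck-at-1: output 0 ✓
  G2 stuck-at-0: output 0 ✓
  G2 stuck-at-1: output 1 ✗
  G3 stuck-at-0: output 0 ✓
  G3 stuck-at-1: output 1 ✗
Consistent faults: {G0 stuck-at-0, G1 stuck-at-1, G2 stuck-at-0, G3 stuck-at-0} — 4 in all.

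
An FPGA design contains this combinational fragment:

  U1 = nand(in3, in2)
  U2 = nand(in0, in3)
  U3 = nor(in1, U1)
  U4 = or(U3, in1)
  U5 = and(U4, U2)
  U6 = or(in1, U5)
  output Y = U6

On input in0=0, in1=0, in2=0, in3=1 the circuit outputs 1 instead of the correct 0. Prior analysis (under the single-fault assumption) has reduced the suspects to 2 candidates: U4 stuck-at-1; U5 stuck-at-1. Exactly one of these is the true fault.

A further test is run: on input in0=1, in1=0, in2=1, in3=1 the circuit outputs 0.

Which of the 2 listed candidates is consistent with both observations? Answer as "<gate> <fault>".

U4 stuck-at-1

Evaluate each candidate on input in0=1, in1=0, in2=1, in3=1:
  U4 stuck-at-1: U1=0, U2=0, U3=1, U4=1 [stuck-at-1], U5=0, U6=0 → 0 — matches
  U5 stuck-at-1: U1=0, U2=0, U3=1, U4=1, U5=1 [stuck-at-1], U6=1 → 1 — eliminated
Only U4 stuck-at-1 reproduces the observed 0.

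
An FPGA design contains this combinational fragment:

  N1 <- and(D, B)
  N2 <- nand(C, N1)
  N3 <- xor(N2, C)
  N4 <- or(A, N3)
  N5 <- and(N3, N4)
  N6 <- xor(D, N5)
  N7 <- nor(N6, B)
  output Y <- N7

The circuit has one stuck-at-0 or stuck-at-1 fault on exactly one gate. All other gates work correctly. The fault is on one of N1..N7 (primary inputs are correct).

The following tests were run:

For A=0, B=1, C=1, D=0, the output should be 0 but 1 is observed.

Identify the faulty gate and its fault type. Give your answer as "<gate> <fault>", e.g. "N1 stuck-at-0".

N7 stuck-at-1

Fault-free values for test 1 (A=0, B=1, C=1, D=0): N1=0, N2=1, N3=0, N4=0, N5=0, N6=0, N7=0, giving Y=0. Observed 1.
Test 1: faults giving observed 1 are {N7 stuck-at-1}.
Only N7 stuck-at-1 is consistent with every test.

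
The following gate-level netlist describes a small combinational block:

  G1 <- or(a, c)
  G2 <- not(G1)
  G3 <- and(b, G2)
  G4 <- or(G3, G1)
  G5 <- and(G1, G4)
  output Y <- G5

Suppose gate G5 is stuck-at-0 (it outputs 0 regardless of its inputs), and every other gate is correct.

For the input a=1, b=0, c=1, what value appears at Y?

0

Propagate with G5 forced: G1=1, G2=0, G3=0, G4=1, G5=0 [stuck-at-0].
So Y = 0. (Without the fault it would be 1.)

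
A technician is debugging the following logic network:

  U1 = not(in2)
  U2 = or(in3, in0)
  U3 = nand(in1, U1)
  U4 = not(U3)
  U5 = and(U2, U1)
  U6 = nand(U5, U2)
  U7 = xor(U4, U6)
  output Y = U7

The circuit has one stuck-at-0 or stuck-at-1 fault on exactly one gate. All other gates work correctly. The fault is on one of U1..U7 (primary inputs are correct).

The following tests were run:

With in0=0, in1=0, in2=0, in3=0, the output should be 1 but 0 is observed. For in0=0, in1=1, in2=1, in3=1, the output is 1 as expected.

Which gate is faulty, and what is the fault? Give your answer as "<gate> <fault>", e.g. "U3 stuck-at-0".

U2 stuck-at-1

Fault-free values for test 1 (in0=0, in1=0, in2=0, in3=0): U1=1, U2=0, U3=1, U4=0, U5=0, U6=1, U7=1, giving Y=1. Observed 0.
Test 1: faults giving observed 0 are {U2 stuck-at-1, U3 stuck-at-0, U4 stuck-at-1, U6 stuck-at-0, U7 stuck-at-0}.
Test 2 (in0=0, in1=1, in2=1, in3=1): fault-free U1=0, U2=1, U3=1, U4=0, U5=0, U6=1, U7=1 → 1; observed 1. Eliminates U3 stuck-at-0, U4 stuck-at-1, U6 stuck-at-0, U7 stuck-at-0.
Only U2 stuck-at-1 is consistent with every test.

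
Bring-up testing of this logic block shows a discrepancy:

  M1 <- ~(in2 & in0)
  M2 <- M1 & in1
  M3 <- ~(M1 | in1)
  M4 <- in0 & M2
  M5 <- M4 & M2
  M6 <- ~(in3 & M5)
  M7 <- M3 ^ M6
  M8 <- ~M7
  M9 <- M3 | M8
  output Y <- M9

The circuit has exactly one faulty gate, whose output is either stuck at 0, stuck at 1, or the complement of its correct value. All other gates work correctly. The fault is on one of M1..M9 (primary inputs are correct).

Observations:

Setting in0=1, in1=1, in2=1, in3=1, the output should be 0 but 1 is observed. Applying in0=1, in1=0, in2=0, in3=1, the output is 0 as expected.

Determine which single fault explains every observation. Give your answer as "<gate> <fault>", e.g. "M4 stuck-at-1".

M1 stuck-at-1

Fault-free values for test 1 (in0=1, in1=1, in2=1, in3=1): M1=0, M2=0, M3=0, M4=0, M5=0, M6=1, M7=1, M8=0, M9=0, giving Y=0. Observed 1.
Test 1: faults giving observed 1 are {M1 stuck-at-1, M1 inverted output, M2 stuck-at-1, M2 inverted output, M3 stuck-at-1, M3 inverted output, M5 stuck-at-1, M5 inverted output, M6 stuck-at-0, M6 inverted output, M7 stuck-at-0, M7 inverted output, M8 stuck-at-1, M8 inverted output, M9 stuck-at-1, M9 inverted output}.
Test 2 (in0=1, in1=0, in2=0, in3=1): fault-free M1=1, M2=0, M3=0, M4=0, M5=0, M6=1, M7=1, M8=0, M9=0 → 0; observed 0. Eliminates M1 inverted output, M2 stuck-at-1, M2 inverted output, M3 stuck-at-1, M3 inverted output, M5 stuck-at-1, M5 inverted output, M6 stuck-at-0, M6 inverted output, M7 stuck-at-0, M7 inverted output, M8 stuck-at-1, M8 inverted output, M9 stuck-at-1, M9 inverted output.
Only M1 stuck-at-1 is consistent with every test.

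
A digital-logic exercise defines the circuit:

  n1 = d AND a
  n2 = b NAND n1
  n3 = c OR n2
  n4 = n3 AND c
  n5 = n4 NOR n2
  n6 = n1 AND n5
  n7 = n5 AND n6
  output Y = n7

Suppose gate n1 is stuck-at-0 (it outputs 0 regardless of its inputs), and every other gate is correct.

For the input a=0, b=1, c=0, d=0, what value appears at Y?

0

Propagate with n1 forced: n1=0 [stuck-at-0], n2=1, n3=1, n4=0, n5=0, n6=0, n7=0.
So Y = 0. (Same as the fault-free value — the fault is masked on this input.)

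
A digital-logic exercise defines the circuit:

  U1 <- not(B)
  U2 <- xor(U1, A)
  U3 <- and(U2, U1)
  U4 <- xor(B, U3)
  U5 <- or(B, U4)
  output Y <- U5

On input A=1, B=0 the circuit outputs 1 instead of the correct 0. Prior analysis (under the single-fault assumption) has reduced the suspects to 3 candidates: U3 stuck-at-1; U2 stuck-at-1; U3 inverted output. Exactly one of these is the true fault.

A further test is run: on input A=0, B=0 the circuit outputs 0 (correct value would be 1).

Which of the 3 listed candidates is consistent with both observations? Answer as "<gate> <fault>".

U3 inverted output

Evaluate each candidate on input A=0, B=0:
  U3 stuck-at-1: U1=1, U2=1, U3=1 [stuck-at-1], U4=1, U5=1 → 1 — eliminated
  U2 stuck-at-1: U1=1, U2=1 [stuck-at-1], U3=1, U4=1, U5=1 → 1 — eliminated
  U3 inverted output: U1=1, U2=1, U3=0 [inverted output], U4=0, U5=0 → 0 — matches
Only U3 inverted output reproduces the observed 0.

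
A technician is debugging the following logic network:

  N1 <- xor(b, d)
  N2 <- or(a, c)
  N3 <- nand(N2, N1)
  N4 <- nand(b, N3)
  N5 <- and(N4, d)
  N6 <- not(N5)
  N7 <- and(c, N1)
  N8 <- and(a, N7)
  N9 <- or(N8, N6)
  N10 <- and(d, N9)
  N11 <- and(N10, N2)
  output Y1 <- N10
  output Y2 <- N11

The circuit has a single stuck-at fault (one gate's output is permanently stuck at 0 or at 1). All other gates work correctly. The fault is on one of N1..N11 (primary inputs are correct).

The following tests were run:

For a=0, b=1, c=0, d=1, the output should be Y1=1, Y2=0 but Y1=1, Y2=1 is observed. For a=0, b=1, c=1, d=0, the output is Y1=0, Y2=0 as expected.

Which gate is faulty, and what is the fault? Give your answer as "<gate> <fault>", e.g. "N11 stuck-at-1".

Fault-free values for test 1 (a=0, b=1, c=0, d=1): N1=0, N2=0, N3=1, N4=0, N5=0, N6=1, N7=0, N8=0, N9=1, N10=1, N11=0, giving Y1=1, Y2=0. Observed Y1=1, Y2=1.
Test 1: faults giving observed Y1=1, Y2=1 are {N2 stuck-at-1, N11 stuck-at-1}.
Test 2 (a=0, b=1, c=1, d=0): fault-free N1=1, N2=1, N3=0, N4=1, N5=0, N6=1, N7=1, N8=0, N9=1, N10=0, N11=0 → Y1=0, Y2=0; observed Y1=0, Y2=0. Eliminates N11 stuck-at-1.
Only N2 stuck-at-1 is consistent with every test.

N2 stuck-at-1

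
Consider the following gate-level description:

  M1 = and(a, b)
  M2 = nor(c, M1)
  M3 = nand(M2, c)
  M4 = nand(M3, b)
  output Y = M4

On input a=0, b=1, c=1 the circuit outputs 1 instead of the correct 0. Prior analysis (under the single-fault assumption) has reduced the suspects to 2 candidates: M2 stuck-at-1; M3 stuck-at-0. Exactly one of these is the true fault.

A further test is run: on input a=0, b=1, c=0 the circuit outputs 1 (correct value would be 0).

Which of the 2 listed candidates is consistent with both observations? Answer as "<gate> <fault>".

Evaluate each candidate on input a=0, b=1, c=0:
  M2 stuck-at-1: M1=0, M2=1 [stuck-at-1], M3=1, M4=0 → 0 — eliminated
  M3 stuck-at-0: M1=0, M2=1, M3=0 [stuck-at-0], M4=1 → 1 — matches
Only M3 stuck-at-0 reproduces the observed 1.

M3 stuck-at-0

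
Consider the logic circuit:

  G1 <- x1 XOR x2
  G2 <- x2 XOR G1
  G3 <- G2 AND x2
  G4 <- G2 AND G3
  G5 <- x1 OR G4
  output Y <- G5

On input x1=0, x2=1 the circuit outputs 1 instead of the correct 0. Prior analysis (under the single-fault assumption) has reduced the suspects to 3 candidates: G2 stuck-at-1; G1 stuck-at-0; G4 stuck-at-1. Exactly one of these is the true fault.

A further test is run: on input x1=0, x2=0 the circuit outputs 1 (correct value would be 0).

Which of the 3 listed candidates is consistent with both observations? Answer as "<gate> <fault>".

Evaluate each candidate on input x1=0, x2=0:
  G2 stuck-at-1: G1=0, G2=1 [stuck-at-1], G3=0, G4=0, G5=0 → 0 — eliminated
  G1 stuck-at-0: G1=0 [stuck-at-0], G2=0, G3=0, G4=0, G5=0 → 0 — eliminated
  G4 stuck-at-1: G1=0, G2=0, G3=0, G4=1 [stuck-at-1], G5=1 → 1 — matches
Only G4 stuck-at-1 reproduces the observed 1.

G4 stuck-at-1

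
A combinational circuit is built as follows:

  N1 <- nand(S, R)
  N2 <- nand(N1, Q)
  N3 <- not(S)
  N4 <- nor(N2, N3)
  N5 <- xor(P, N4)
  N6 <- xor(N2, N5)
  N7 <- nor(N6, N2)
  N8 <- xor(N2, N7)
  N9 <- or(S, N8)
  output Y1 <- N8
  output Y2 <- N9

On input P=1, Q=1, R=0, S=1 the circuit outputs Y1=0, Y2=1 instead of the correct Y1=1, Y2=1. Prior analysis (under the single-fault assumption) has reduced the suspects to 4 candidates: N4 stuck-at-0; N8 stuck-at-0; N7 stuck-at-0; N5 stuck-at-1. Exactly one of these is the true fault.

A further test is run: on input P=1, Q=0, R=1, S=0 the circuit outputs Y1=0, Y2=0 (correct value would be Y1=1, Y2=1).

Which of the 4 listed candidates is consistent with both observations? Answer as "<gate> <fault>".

N8 stuck-at-0

Evaluate each candidate on input P=1, Q=0, R=1, S=0:
  N4 stuck-at-0: N1=1, N2=1, N3=1, N4=0 [stuck-at-0], N5=1, N6=0, N7=0, N8=1, N9=1 → Y1=1, Y2=1 — eliminated
  N8 stuck-at-0: N1=1, N2=1, N3=1, N4=0, N5=1, N6=0, N7=0, N8=0 [stuck-at-0], N9=0 → Y1=0, Y2=0 — matches
  N7 stuck-at-0: N1=1, N2=1, N3=1, N4=0, N5=1, N6=0, N7=0 [stuck-at-0], N8=1, N9=1 → Y1=1, Y2=1 — eliminated
  N5 stuck-at-1: N1=1, N2=1, N3=1, N4=0, N5=1 [stuck-at-1], N6=0, N7=0, N8=1, N9=1 → Y1=1, Y2=1 — eliminated
Only N8 stuck-at-0 reproduces the observed Y1=0, Y2=0.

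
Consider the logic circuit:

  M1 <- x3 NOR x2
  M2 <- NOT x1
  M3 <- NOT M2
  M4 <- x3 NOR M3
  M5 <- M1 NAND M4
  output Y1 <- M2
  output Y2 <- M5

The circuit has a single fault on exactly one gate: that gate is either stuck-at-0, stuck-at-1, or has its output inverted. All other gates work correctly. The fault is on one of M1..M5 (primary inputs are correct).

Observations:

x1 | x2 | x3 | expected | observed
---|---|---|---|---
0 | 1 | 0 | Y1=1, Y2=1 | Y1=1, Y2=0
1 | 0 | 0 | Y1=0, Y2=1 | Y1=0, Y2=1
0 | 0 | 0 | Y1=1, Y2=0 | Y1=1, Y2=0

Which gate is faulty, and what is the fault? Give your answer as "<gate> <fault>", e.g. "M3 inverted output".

M1 stuck-at-1

Fault-free values for test 1 (x1=0, x2=1, x3=0): M1=0, M2=1, M3=0, M4=1, M5=1, giving Y1=1, Y2=1. Observed Y1=1, Y2=0.
Test 1: faults giving observed Y1=1, Y2=0 are {M1 stuck-at-1, M1 inverted output, M5 stuck-at-0, M5 inverted output}.
Test 2 (x1=1, x2=0, x3=0): fault-free M1=1, M2=0, M3=1, M4=0, M5=1 → Y1=0, Y2=1; observed Y1=0, Y2=1. Eliminates M5 stuck-at-0, M5 inverted output.
Test 3 (x1=0, x2=0, x3=0): fault-free M1=1, M2=1, M3=0, M4=1, M5=0 → Y1=1, Y2=0; observed Y1=1, Y2=0. Eliminates M1 inverted output.
Only M1 stuck-at-1 is consistent with every test.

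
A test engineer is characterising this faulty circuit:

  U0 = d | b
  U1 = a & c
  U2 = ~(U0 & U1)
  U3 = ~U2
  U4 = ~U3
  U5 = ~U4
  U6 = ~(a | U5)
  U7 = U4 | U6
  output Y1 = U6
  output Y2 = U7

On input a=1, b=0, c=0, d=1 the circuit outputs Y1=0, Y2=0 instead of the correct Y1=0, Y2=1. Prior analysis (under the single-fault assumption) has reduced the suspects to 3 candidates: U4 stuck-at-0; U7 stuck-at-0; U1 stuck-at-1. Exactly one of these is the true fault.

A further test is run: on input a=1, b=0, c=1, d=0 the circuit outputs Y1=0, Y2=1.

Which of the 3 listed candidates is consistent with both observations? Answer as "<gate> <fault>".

U1 stuck-at-1

Evaluate each candidate on input a=1, b=0, c=1, d=0:
  U4 stuck-at-0: U0=0, U1=1, U2=1, U3=0, U4=0 [stuck-at-0], U5=1, U6=0, U7=0 → Y1=0, Y2=0 — eliminated
  U7 stuck-at-0: U0=0, U1=1, U2=1, U3=0, U4=1, U5=0, U6=0, U7=0 [stuck-at-0] → Y1=0, Y2=0 — eliminated
  U1 stuck-at-1: U0=0, U1=1 [stuck-at-1], U2=1, U3=0, U4=1, U5=0, U6=0, U7=1 → Y1=0, Y2=1 — matches
Only U1 stuck-at-1 reproduces the observed Y1=0, Y2=1.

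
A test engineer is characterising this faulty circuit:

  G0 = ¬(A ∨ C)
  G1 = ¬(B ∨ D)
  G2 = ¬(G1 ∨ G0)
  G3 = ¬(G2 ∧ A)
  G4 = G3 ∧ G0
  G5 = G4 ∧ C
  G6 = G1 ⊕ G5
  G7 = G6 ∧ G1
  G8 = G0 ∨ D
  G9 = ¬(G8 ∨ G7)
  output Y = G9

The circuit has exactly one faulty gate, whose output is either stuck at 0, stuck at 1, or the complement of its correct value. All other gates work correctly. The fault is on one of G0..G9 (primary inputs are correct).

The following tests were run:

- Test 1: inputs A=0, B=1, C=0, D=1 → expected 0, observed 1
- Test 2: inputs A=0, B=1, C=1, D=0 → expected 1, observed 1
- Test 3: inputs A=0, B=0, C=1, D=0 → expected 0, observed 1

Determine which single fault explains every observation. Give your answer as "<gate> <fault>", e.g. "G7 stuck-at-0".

G9 stuck-at-1

Fault-free values for test 1 (A=0, B=1, C=0, D=1): G0=1, G1=0, G2=0, G3=1, G4=1, G5=0, G6=0, G7=0, G8=1, G9=0, giving Y=0. Observed 1.
Test 1: faults giving observed 1 are {G8 stuck-at-0, G8 inverted output, G9 stuck-at-1, G9 inverted output}.
Test 2 (A=0, B=1, C=1, D=0): fault-free G0=0, G1=0, G2=1, G3=1, G4=0, G5=0, G6=0, G7=0, G8=0, G9=1 → 1; observed 1. Eliminates G8 inverted output, G9 inverted output.
Test 3 (A=0, B=0, C=1, D=0): fault-free G0=0, G1=1, G2=0, G3=1, G4=0, G5=0, G6=1, G7=1, G8=0, G9=0 → 0; observed 1. Eliminates G8 stuck-at-0.
Only G9 stuck-at-1 is consistent with every test.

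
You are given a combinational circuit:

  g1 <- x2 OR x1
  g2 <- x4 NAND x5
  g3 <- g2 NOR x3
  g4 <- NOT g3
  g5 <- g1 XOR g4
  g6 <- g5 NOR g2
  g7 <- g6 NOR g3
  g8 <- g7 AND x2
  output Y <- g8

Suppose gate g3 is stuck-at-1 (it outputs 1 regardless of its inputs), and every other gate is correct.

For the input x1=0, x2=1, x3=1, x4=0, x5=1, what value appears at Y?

0

Propagate with g3 forced: g1=1, g2=1, g3=1 [stuck-at-1], g4=0, g5=1, g6=0, g7=0, g8=0.
So Y = 0. (Without the fault it would be 1.)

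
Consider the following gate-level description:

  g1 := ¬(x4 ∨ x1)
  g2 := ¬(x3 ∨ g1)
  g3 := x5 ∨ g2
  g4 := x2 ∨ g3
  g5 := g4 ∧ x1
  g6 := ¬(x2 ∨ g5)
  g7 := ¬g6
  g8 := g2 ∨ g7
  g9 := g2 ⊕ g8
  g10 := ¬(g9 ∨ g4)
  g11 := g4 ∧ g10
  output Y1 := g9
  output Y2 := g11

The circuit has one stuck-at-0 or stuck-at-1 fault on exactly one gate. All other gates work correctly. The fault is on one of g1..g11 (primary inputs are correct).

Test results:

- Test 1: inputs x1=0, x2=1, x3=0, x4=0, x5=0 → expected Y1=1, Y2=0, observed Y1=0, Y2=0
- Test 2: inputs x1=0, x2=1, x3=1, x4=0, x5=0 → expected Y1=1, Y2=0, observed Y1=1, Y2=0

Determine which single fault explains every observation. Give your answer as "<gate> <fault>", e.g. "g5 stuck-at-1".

g1 stuck-at-0

Fault-free values for test 1 (x1=0, x2=1, x3=0, x4=0, x5=0): g1=1, g2=0, g3=0, g4=1, g5=0, g6=0, g7=1, g8=1, g9=1, g10=0, g11=0, giving Y1=1, Y2=0. Observed Y1=0, Y2=0.
Test 1: faults giving observed Y1=0, Y2=0 are {g1 stuck-at-0, g2 stuck-at-1, g6 stuck-at-1, g7 stuck-at-0, g8 stuck-at-0, g9 stuck-at-0}.
Test 2 (x1=0, x2=1, x3=1, x4=0, x5=0): fault-free g1=1, g2=0, g3=0, g4=1, g5=0, g6=0, g7=1, g8=1, g9=1, g10=0, g11=0 → Y1=1, Y2=0; observed Y1=1, Y2=0. Eliminates g2 stuck-at-1, g6 stuck-at-1, g7 stuck-at-0, g8 stuck-at-0, g9 stuck-at-0.
Only g1 stuck-at-0 is consistent with every test.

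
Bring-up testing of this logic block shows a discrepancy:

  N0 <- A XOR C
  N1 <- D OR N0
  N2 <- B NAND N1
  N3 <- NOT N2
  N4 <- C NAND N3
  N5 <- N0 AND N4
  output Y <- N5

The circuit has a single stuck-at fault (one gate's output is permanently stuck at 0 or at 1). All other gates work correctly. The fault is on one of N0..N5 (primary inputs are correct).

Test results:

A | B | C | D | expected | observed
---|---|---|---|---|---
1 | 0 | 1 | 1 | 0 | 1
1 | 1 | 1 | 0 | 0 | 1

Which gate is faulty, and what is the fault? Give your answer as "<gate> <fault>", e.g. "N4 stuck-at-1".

N5 stuck-at-1

Fault-free values for test 1 (A=1, B=0, C=1, D=1): N0=0, N1=1, N2=1, N3=0, N4=1, N5=0, giving Y=0. Observed 1.
Test 1: faults giving observed 1 are {N0 stuck-at-1, N5 stuck-at-1}.
Test 2 (A=1, B=1, C=1, D=0): fault-free N0=0, N1=0, N2=1, N3=0, N4=1, N5=0 → 0; observed 1. Eliminates N0 stuck-at-1.
Only N5 stuck-at-1 is consistent with every test.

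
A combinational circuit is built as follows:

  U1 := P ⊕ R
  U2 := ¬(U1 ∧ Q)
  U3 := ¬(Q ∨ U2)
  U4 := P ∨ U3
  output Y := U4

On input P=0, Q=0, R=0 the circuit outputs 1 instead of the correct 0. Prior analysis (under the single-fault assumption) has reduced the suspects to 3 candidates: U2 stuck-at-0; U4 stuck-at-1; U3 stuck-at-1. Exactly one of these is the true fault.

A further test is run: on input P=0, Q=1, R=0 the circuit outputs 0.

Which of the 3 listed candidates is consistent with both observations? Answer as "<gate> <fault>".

U2 stuck-at-0

Evaluate each candidate on input P=0, Q=1, R=0:
  U2 stuck-at-0: U1=0, U2=0 [stuck-at-0], U3=0, U4=0 → 0 — matches
  U4 stuck-at-1: U1=0, U2=1, U3=0, U4=1 [stuck-at-1] → 1 — eliminated
  U3 stuck-at-1: U1=0, U2=1, U3=1 [stuck-at-1], U4=1 → 1 — eliminated
Only U2 stuck-at-0 reproduces the observed 0.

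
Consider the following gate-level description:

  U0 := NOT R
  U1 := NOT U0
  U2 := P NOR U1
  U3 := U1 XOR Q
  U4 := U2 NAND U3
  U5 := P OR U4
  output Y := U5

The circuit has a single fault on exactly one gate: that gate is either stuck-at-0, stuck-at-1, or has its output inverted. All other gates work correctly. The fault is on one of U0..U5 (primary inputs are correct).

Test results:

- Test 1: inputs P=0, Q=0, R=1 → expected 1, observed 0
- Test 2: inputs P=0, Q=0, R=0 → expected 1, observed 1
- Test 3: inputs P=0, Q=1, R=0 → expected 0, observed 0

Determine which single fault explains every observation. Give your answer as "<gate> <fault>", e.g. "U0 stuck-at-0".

U2 stuck-at-1

Fault-free values for test 1 (P=0, Q=0, R=1): U0=0, U1=1, U2=0, U3=1, U4=1, U5=1, giving Y=1. Observed 0.
Test 1: faults giving observed 0 are {U2 stuck-at-1, U2 inverted output, U4 stuck-at-0, U4 inverted output, U5 stuck-at-0, U5 inverted output}.
Test 2 (P=0, Q=0, R=0): fault-free U0=1, U1=0, U2=1, U3=0, U4=1, U5=1 → 1; observed 1. Eliminates U4 stuck-at-0, U4 inverted output, U5 stuck-at-0, U5 inverted output.
Test 3 (P=0, Q=1, R=0): fault-free U0=1, U1=0, U2=1, U3=1, U4=0, U5=0 → 0; observed 0. Eliminates U2 inverted output.
Only U2 stuck-at-1 is consistent with every test.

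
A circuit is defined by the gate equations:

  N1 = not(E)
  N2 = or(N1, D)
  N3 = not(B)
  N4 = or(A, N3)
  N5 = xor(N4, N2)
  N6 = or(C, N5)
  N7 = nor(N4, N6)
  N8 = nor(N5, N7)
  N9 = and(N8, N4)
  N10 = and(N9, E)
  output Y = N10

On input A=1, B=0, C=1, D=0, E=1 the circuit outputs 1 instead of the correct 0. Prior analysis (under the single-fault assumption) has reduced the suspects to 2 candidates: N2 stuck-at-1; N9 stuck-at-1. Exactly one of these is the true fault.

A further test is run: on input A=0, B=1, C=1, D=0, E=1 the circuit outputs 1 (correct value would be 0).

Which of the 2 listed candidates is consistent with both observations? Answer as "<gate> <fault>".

N9 stuck-at-1

Evaluate each candidate on input A=0, B=1, C=1, D=0, E=1:
  N2 stuck-at-1: N1=0, N2=1 [stuck-at-1], N3=0, N4=0, N5=1, N6=1, N7=0, N8=0, N9=0, N10=0 → 0 — eliminated
  N9 stuck-at-1: N1=0, N2=0, N3=0, N4=0, N5=0, N6=1, N7=0, N8=1, N9=1 [stuck-at-1], N10=1 → 1 — matches
Only N9 stuck-at-1 reproduces the observed 1.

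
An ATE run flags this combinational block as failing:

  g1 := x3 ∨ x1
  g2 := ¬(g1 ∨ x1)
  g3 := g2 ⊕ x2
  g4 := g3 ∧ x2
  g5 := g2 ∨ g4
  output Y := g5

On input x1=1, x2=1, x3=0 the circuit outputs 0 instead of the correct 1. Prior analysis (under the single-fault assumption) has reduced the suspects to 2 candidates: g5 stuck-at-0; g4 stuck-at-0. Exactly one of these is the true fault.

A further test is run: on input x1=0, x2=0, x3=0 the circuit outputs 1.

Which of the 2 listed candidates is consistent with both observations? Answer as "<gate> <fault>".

Evaluate each candidate on input x1=0, x2=0, x3=0:
  g5 stuck-at-0: g1=0, g2=1, g3=1, g4=0, g5=0 [stuck-at-0] → 0 — eliminated
  g4 stuck-at-0: g1=0, g2=1, g3=1, g4=0 [stuck-at-0], g5=1 → 1 — matches
Only g4 stuck-at-0 reproduces the observed 1.

g4 stuck-at-0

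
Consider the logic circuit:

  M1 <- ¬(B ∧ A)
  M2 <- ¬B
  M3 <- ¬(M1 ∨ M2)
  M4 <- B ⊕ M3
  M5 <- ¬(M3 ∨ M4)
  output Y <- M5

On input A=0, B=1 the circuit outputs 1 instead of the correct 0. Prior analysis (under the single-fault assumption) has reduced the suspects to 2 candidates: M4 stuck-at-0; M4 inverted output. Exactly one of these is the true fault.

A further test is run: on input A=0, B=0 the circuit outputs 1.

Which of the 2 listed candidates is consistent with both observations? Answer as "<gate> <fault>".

M4 stuck-at-0

Evaluate each candidate on input A=0, B=0:
  M4 stuck-at-0: M1=1, M2=1, M3=0, M4=0 [stuck-at-0], M5=1 → 1 — matches
  M4 inverted output: M1=1, M2=1, M3=0, M4=1 [inverted output], M5=0 → 0 — eliminated
Only M4 stuck-at-0 reproduces the observed 1.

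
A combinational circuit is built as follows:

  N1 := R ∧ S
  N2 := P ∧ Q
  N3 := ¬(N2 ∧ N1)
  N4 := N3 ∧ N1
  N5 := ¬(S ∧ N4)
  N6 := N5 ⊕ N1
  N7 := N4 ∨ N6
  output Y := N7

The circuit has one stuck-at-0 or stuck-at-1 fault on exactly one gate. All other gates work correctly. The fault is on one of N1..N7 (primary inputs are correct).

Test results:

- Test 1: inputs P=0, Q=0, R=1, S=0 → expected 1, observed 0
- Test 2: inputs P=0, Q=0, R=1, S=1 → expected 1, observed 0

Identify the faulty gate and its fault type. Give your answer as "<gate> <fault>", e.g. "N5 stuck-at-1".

Fault-free values for test 1 (P=0, Q=0, R=1, S=0): N1=0, N2=0, N3=1, N4=0, N5=1, N6=1, N7=1, giving Y=1. Observed 0.
Test 1: faults giving observed 0 are {N5 stuck-at-0, N6 stuck-at-0, N7 stuck-at-0}.
Test 2 (P=0, Q=0, R=1, S=1): fault-free N1=1, N2=0, N3=1, N4=1, N5=0, N6=1, N7=1 → 1; observed 0. Eliminates N5 stuck-at-0, N6 stuck-at-0.
Only N7 stuck-at-0 is consistent with every test.

N7 stuck-at-0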